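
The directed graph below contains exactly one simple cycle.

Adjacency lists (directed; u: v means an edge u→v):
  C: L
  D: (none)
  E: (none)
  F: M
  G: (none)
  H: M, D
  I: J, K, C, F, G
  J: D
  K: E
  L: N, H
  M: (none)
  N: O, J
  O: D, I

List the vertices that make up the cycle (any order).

DFS with gray/black marking from L:
L gray
  N gray
    O gray
      D gray
      D black
      I gray
        J gray
          J→D: D black — skip
        J black
        K gray
          E gray
          E black
        K black
        C gray
          C→L: L is gray → back edge
Back edge closes the cycle L → N → O → I → C → L; its vertices are {C, I, L, N, O}.

C, I, L, N, O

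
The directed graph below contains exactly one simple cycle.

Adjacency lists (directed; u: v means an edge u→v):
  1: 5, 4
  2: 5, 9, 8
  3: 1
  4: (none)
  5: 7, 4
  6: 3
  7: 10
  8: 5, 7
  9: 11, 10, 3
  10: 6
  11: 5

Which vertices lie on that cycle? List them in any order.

DFS with gray/black marking from 10:
10 gray
  6 gray
    3 gray
      1 gray
        5 gray
          7 gray
            7→10: 10 is gray → back edge
Back edge closes the cycle 10 → 6 → 3 → 1 → 5 → 7 → 10; its vertices are {1, 3, 5, 6, 7, 10}.

1, 3, 5, 6, 7, 10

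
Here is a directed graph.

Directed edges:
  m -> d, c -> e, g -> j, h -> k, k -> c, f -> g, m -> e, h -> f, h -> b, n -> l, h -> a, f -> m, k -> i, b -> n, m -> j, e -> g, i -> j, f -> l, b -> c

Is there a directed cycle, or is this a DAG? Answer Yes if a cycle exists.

DFS with white/gray/black marking, starting from h:
h gray
  b gray
    c gray
      e gray
        g gray
          j gray
          j black
        g black
      e black
    c black
    n gray
      l gray
      l black
    n black
  b black
  f gray
    m gray
      d gray
      d black
      m→e: e black — skip
      m→j: j black — skip
    m black
    f→g: g black — skip
    f→l: l black — skip
  f black
  k gray
    i gray
      i→j: j black — skip
    i black
    k→c: c black — skip
  k black
  a gray
  a black
h black
Every edge goes to a white or black vertex — no back edge, so the graph is acyclic.

No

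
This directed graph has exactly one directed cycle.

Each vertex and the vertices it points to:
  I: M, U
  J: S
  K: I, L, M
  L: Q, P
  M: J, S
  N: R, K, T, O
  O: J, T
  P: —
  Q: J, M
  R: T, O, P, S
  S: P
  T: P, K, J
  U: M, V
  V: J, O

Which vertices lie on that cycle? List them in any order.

I, K, O, T, U, V

DFS with gray/black marking from K:
K gray
  I gray
    M gray
      J gray
        S gray
          P gray
          P black
        S black
      J black
      M→S: S black — skip
    M black
    U gray
      U→M: M black — skip
      V gray
        V→J: J black — skip
        O gray
          O→J: J black — skip
          T gray
            T→P: P black — skip
            T→K: K is gray → back edge
Back edge closes the cycle K → I → U → V → O → T → K; its vertices are {I, K, O, T, U, V}.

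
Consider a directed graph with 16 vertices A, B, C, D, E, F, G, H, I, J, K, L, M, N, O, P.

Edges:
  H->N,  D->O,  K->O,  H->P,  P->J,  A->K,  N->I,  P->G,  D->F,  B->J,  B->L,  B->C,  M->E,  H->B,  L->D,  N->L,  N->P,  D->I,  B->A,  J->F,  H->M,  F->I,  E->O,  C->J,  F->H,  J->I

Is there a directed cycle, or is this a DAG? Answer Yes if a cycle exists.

Yes

DFS with white/gray/black marking, starting from P:
P gray
  G gray
  G black
  J gray
    F gray
      H gray
        N gray
          L gray
            D gray
              I gray
              I black
              O gray
              O black
              D→F: F is gray → back edge
Back edge found, so a cycle exists: F → H → N → L → D → F.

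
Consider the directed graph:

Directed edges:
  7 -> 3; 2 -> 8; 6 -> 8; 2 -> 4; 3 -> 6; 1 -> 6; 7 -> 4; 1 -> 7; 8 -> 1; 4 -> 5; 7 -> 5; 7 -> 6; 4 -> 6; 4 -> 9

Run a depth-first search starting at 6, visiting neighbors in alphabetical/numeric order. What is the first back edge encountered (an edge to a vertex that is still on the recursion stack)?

1->6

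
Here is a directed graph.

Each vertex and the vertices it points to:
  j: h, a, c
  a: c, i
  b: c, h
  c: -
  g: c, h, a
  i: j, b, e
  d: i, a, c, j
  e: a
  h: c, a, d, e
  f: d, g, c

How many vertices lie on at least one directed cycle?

7

A vertex is on a directed cycle iff it belongs to a strongly connected component of size ≥ 2 (or has a self-loop).
The vertices on cycles are {a, b, d, e, h, i, j} — 7 in total.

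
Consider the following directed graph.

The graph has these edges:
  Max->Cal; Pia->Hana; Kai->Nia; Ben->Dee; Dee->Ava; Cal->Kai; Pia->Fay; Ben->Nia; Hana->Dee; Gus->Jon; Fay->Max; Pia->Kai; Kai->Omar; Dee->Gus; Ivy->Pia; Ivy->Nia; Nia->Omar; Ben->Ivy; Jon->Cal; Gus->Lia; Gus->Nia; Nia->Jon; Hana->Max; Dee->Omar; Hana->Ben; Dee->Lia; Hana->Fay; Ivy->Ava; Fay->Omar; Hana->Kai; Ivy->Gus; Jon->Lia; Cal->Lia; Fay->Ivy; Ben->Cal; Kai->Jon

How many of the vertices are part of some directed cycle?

9

A vertex is on a directed cycle iff it belongs to a strongly connected component of size ≥ 2 (or has a self-loop).
The vertices on cycles are {Ben, Cal, Fay, Ivy, Jon, Kai, Nia, Pia, Hana} — 9 in total.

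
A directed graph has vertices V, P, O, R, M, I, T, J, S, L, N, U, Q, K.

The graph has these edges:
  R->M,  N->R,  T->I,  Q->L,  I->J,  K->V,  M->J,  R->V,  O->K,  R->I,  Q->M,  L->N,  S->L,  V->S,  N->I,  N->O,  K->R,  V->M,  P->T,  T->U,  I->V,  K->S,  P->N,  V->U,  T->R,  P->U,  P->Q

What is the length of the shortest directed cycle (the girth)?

5

For each vertex v, BFS finds the shortest path from v back to v.
The shortest such closed walk is N → O → K → S → L → N, length 5.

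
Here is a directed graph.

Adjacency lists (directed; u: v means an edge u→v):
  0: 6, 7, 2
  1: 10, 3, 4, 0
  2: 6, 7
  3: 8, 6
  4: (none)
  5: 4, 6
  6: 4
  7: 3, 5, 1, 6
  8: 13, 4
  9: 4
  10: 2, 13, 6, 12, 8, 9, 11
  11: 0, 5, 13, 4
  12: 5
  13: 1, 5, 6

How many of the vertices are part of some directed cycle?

9

A vertex is on a directed cycle iff it belongs to a strongly connected component of size ≥ 2 (or has a self-loop).
The vertices on cycles are {0, 1, 2, 3, 7, 8, 10, 11, 13} — 9 in total.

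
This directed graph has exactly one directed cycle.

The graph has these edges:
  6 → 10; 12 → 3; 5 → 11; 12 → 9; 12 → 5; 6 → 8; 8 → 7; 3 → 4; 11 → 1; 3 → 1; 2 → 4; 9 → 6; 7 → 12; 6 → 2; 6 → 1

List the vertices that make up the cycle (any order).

6, 7, 8, 9, 12

DFS with gray/black marking from 12:
12 gray
  5 gray
    11 gray
      1 gray
      1 black
    11 black
  5 black
  9 gray
    6 gray
      2 gray
        4 gray
        4 black
      2 black
      10 gray
      10 black
      8 gray
        7 gray
          7→12: 12 is gray → back edge
Back edge closes the cycle 12 → 9 → 6 → 8 → 7 → 12; its vertices are {6, 7, 8, 9, 12}.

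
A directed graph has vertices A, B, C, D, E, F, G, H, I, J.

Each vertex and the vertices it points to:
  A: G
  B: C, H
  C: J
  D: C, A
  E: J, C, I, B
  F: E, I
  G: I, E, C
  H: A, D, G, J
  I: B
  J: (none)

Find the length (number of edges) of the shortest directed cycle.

4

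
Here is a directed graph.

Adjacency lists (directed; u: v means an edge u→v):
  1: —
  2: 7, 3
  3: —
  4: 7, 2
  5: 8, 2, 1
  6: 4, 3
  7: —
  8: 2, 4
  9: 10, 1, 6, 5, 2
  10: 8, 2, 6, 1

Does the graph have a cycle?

DFS with white/gray/black marking, starting from 9:
9 gray
  10 gray
    8 gray
      2 gray
        7 gray
        7 black
        3 gray
        3 black
      2 black
      4 gray
        4→7: 7 black — skip
        4→2: 2 black — skip
      4 black
    8 black
    10→2: 2 black — skip
    6 gray
      6→4: 4 black — skip
      6→3: 3 black — skip
    6 black
    1 gray
    1 black
  10 black
  9→1: 1 black — skip
  9→6: 6 black — skip
  5 gray
    5→8: 8 black — skip
    5→2: 2 black — skip
    5→1: 1 black — skip
  5 black
  9→2: 2 black — skip
9 black
Every edge goes to a white or black vertex — no back edge, so the graph is acyclic.

No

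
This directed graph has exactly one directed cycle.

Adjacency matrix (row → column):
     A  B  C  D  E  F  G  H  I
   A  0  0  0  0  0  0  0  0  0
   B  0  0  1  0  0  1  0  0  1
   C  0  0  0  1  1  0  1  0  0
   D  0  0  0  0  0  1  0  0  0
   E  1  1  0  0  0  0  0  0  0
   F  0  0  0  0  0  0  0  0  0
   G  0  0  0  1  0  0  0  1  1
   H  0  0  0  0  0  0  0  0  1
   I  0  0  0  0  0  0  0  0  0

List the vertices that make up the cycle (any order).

B, C, E

DFS with gray/black marking from C:
C gray
  E gray
    B gray
      I gray
      I black
      F gray
      F black
      B→C: C is gray → back edge
Back edge closes the cycle C → E → B → C; its vertices are {B, C, E}.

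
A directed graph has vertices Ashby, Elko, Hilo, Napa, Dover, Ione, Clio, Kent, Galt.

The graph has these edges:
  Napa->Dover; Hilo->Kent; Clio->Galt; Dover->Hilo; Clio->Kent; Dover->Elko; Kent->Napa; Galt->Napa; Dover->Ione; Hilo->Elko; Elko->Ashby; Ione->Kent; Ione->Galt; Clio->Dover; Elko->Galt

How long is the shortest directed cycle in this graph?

4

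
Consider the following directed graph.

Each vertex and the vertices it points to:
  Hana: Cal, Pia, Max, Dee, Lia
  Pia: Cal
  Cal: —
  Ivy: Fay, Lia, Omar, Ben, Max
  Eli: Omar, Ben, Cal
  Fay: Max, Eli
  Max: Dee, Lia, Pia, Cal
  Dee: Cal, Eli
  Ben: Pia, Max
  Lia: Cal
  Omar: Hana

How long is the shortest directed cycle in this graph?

4

For each vertex v, BFS finds the shortest path from v back to v.
The shortest such closed walk is Ben → Max → Dee → Eli → Ben, length 4.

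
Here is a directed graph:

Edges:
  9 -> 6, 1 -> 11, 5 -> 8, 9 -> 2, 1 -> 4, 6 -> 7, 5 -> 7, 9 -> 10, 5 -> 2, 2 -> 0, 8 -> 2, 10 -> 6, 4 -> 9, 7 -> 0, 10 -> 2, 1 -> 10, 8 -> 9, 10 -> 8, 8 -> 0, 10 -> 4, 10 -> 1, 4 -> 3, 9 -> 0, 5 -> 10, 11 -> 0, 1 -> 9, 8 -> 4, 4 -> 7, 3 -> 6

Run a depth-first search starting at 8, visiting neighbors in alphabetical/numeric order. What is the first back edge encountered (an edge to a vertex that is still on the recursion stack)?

1→4

DFS from 8 (visiting neighbors in alphabetical/numeric order); mark gray on enter, black on exit:
8 gray
  0 gray
  0 black
  2 gray
    2→0: 0 black — skip
  2 black
  4 gray
    3 gray
      6 gray
        7 gray
          7→0: 0 black — skip
        7 black
      6 black
    3 black
    4→7: 7 black — skip
    9 gray
      9→0: 0 black — skip
      9→2: 2 black — skip
      9→6: 6 black — skip
      10 gray
        1 gray
          1→4: 4 is gray → back edge
First back edge: 1 → 4.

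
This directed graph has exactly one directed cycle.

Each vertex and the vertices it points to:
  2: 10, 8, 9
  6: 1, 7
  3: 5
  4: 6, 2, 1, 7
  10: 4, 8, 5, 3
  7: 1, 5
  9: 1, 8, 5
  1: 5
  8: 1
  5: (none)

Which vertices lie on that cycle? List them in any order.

2, 4, 10

DFS with gray/black marking from 4:
4 gray
  6 gray
    1 gray
      5 gray
      5 black
    1 black
    7 gray
      7→1: 1 black — skip
      7→5: 5 black — skip
    7 black
  6 black
  2 gray
    10 gray
      10→4: 4 is gray → back edge
Back edge closes the cycle 4 → 2 → 10 → 4; its vertices are {2, 4, 10}.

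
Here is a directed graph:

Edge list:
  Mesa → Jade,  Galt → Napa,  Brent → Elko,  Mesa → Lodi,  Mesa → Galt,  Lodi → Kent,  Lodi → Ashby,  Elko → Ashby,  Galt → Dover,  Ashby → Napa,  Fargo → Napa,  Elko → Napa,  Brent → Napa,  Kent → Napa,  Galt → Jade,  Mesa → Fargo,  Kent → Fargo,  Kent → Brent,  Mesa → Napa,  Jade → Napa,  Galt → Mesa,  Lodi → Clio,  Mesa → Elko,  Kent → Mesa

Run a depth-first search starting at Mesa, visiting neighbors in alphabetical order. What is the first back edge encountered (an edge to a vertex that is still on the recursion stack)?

Galt->Mesa

DFS from Mesa (visiting neighbors in alphabetical order); mark gray on enter, black on exit:
Mesa gray
  Elko gray
    Ashby gray
      Napa gray
      Napa black
    Ashby black
    Elko→Napa: Napa black — skip
  Elko black
  Fargo gray
    Fargo→Napa: Napa black — skip
  Fargo black
  Galt gray
    Dover gray
    Dover black
    Jade gray
      Jade→Napa: Napa black — skip
    Jade black
    Galt→Mesa: Mesa is gray → back edge
First back edge: Galt → Mesa.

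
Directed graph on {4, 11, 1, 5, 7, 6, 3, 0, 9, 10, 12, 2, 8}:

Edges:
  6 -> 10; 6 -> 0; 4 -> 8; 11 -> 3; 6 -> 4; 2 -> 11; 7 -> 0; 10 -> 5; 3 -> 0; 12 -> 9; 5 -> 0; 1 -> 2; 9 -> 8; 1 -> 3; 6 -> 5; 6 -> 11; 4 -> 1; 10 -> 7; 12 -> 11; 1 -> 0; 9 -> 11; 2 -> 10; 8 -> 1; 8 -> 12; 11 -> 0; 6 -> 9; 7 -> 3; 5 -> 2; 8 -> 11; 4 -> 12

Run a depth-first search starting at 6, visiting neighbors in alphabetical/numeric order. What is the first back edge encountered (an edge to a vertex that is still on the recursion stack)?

5→2

DFS from 6 (visiting neighbors in alphabetical/numeric order); mark gray on enter, black on exit:
6 gray
  0 gray
  0 black
  4 gray
    1 gray
      1→0: 0 black — skip
      2 gray
        10 gray
          5 gray
            5→0: 0 black — skip
            5→2: 2 is gray → back edge
First back edge: 5 → 2.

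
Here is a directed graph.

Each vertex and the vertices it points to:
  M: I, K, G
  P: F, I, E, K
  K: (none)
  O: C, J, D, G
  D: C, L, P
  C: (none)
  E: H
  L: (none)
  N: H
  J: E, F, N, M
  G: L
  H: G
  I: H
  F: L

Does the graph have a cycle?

No

DFS with white/gray/black marking, starting from F:
F gray
  L gray
  L black
F black
M gray
  I gray
    H gray
      G gray
        G→L: L black — skip
      G black
    H black
  I black
  K gray
  K black
  M→G: G black — skip
M black
P gray
  P→F: F black — skip
  P→I: I black — skip
  E gray
    E→H: H black — skip
  E black
  P→K: K black — skip
P black
O gray
  C gray
  C black
  J gray
    J→E: E black — skip
    J→F: F black — skip
    N gray
      N→H: H black — skip
    N black
    J→M: M black — skip
  J black
  D gray
    D→C: C black — skip
    D→L: L black — skip
    D→P: P black — skip
  D black
  O→G: G black — skip
O black
Every edge goes to a white or black vertex — no back edge, so the graph is acyclic.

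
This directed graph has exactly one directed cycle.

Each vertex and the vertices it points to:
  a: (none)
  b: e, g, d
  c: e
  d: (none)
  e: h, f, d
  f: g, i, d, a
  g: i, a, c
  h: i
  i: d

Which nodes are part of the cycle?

c, e, f, g

DFS with gray/black marking from e:
e gray
  h gray
    i gray
      d gray
      d black
    i black
  h black
  f gray
    g gray
      g→i: i black — skip
      a gray
      a black
      c gray
        c→e: e is gray → back edge
Back edge closes the cycle e → f → g → c → e; its vertices are {c, e, f, g}.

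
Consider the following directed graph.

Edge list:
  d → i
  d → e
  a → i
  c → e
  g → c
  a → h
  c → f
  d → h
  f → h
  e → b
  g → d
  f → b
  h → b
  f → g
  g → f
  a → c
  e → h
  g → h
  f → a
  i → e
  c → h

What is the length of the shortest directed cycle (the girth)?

2

For each vertex v, BFS finds the shortest path from v back to v.
The shortest such closed walk is f → g → f, length 2.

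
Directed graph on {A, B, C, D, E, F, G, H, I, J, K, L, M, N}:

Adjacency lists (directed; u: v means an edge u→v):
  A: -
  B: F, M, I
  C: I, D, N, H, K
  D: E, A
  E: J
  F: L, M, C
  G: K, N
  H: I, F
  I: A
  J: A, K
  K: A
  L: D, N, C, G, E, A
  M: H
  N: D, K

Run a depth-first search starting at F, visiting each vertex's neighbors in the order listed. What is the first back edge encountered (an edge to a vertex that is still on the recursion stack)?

H→F

DFS from F (visiting each vertex's neighbors in the order listed); mark gray on enter, black on exit:
F gray
  L gray
    D gray
      E gray
        J gray
          A gray
          A black
          K gray
            K→A: A black — skip
          K black
        J black
      E black
      D→A: A black — skip
    D black
    N gray
      N→D: D black — skip
      N→K: K black — skip
    N black
    C gray
      I gray
        I→A: A black — skip
      I black
      C→D: D black — skip
      C→N: N black — skip
      H gray
        H→I: I black — skip
        H→F: F is gray → back edge
First back edge: H → F.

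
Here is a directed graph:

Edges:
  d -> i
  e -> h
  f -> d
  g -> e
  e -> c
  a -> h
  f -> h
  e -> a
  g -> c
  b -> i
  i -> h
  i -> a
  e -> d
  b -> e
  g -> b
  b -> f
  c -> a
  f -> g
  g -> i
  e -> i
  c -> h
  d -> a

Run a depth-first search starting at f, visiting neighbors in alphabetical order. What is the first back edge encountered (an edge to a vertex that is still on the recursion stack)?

b->f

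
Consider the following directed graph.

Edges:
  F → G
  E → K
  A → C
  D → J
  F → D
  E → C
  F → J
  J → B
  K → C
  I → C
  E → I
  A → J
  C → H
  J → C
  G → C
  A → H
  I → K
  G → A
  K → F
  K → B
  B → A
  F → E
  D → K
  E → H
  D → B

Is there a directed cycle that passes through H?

No

H lies on a cycle iff there is a path from H back to itself.
Exploring from H, it never reaches itself; equivalently, its strongly connected component is a singleton.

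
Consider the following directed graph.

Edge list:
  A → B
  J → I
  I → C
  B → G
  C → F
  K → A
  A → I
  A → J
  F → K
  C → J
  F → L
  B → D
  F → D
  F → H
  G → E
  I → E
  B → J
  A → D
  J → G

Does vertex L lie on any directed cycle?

No

L lies on a cycle iff there is a path from L back to itself.
Exploring from L, it never reaches itself; equivalently, its strongly connected component is a singleton.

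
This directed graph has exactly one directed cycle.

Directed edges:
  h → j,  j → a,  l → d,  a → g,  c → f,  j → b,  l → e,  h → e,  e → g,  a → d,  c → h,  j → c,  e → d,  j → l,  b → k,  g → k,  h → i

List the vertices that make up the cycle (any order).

DFS with gray/black marking from h:
h gray
  j gray
    a gray
      d gray
      d black
      g gray
        k gray
        k black
      g black
    a black
    l gray
      e gray
        e→g: g black — skip
        e→d: d black — skip
      e black
      l→d: d black — skip
    l black
    c gray
      c→h: h is gray → back edge
Back edge closes the cycle h → j → c → h; its vertices are {c, h, j}.

c, h, j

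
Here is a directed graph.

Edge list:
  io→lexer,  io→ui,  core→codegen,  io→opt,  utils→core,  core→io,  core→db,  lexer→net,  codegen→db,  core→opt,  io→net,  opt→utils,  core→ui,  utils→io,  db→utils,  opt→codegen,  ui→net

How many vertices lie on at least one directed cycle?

6

A vertex is on a directed cycle iff it belongs to a strongly connected component of size ≥ 2 (or has a self-loop).
The vertices on cycles are {db, io, opt, core, utils, codegen} — 6 in total.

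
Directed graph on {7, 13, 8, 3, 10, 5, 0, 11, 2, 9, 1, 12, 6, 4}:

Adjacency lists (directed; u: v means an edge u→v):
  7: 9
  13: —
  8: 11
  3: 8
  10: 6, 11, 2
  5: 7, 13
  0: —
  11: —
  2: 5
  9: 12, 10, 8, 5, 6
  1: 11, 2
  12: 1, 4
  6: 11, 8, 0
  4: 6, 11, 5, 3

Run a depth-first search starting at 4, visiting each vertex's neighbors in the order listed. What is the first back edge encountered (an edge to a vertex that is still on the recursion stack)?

DFS from 4 (visiting each vertex's neighbors in the order listed); mark gray on enter, black on exit:
4 gray
  6 gray
    11 gray
    11 black
    8 gray
      8→11: 11 black — skip
    8 black
    0 gray
    0 black
  6 black
  4→11: 11 black — skip
  5 gray
    7 gray
      9 gray
        12 gray
          1 gray
            1→11: 11 black — skip
            2 gray
              2→5: 5 is gray → back edge
First back edge: 2 → 5.

2->5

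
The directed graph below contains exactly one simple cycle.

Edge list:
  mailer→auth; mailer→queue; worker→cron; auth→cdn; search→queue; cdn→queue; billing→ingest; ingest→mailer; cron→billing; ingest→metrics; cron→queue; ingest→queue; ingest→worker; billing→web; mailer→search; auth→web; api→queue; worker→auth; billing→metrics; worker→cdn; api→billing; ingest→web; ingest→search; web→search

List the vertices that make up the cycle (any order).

DFS with gray/black marking from billing:
billing gray
  metrics gray
  metrics black
  web gray
    search gray
      queue gray
      queue black
    search black
  web black
  ingest gray
    mailer gray
      mailer→queue: queue black — skip
      mailer→search: search black — skip
      auth gray
        auth→web: web black — skip
        cdn gray
          cdn→queue: queue black — skip
        cdn black
      auth black
    mailer black
    worker gray
      worker→auth: auth black — skip
      cron gray
        cron→billing: billing is gray → back edge
Back edge closes the cycle billing → ingest → worker → cron → billing; its vertices are {cron, ingest, worker, billing}.

cron, ingest, worker, billing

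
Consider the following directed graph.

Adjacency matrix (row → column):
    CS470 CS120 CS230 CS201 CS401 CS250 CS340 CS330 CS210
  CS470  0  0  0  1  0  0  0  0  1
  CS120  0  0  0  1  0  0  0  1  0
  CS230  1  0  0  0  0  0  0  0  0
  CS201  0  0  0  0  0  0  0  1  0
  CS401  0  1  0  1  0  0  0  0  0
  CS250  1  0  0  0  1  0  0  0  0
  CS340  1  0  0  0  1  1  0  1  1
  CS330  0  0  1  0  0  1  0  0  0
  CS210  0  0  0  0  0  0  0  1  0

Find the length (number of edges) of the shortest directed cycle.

For each vertex v, BFS finds the shortest path from v back to v.
The shortest such closed walk is CS250 → CS470 → CS210 → CS330 → CS250, length 4.

4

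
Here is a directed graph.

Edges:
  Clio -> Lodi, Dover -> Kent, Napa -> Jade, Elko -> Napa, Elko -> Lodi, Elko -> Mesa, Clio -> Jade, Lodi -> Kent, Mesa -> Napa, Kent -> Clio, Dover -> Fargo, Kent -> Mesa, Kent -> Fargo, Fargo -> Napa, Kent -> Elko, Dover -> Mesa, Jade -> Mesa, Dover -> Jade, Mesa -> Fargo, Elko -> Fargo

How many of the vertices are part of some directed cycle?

8

A vertex is on a directed cycle iff it belongs to a strongly connected component of size ≥ 2 (or has a self-loop).
The vertices on cycles are {Clio, Elko, Jade, Kent, Lodi, Mesa, Napa, Fargo} — 8 in total.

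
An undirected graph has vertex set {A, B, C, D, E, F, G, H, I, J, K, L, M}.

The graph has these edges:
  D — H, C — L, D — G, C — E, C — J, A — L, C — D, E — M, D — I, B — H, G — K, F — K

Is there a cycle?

DFS, tracking each vertex's parent; an edge to a visited non-parent vertex closes a cycle.
Start from A:
visit A (parent –)
  visit L (parent A)
    L–A: parent, skip
    visit C (parent L)
      visit E (parent C)
        E–C: parent, skip
        visit M (parent E)
          M–E: parent, skip
      visit D (parent C)
        D–C: parent, skip
        visit I (parent D)
          I–D: parent, skip
        visit G (parent D)
          G–D: parent, skip
          visit K (parent G)
            K–G: parent, skip
            visit F (parent K)
              F–K: parent, skip
        visit H (parent D)
          H–D: parent, skip
          visit B (parent H)
            B–H: parent, skip
      C–L: parent, skip
      visit J (parent C)
        J–C: parent, skip
No non-parent visited neighbor found — the graph is a forest.

No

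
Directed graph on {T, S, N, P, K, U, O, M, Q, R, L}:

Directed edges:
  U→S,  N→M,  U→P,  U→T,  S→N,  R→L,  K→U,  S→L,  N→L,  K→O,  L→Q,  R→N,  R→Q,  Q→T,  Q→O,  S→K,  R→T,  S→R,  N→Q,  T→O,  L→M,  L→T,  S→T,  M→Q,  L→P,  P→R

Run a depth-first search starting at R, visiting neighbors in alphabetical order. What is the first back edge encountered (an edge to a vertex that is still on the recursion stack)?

P→R

DFS from R (visiting neighbors in alphabetical order); mark gray on enter, black on exit:
R gray
  L gray
    M gray
      Q gray
        O gray
        O black
        T gray
          T→O: O black — skip
        T black
      Q black
    M black
    P gray
      P→R: R is gray → back edge
First back edge: P → R.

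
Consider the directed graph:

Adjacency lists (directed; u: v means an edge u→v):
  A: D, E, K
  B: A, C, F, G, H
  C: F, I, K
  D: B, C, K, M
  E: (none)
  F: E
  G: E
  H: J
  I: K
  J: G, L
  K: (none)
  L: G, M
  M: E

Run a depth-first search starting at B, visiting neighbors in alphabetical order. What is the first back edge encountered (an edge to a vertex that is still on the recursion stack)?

D->B

DFS from B (visiting neighbors in alphabetical order); mark gray on enter, black on exit:
B gray
  A gray
    D gray
      D→B: B is gray → back edge
First back edge: D → B.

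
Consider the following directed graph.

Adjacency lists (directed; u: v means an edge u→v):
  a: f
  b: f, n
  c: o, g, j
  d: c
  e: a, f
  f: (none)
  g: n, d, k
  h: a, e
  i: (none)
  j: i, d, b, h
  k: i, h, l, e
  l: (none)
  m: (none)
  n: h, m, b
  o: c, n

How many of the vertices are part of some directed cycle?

7

A vertex is on a directed cycle iff it belongs to a strongly connected component of size ≥ 2 (or has a self-loop).
The vertices on cycles are {b, c, d, g, j, n, o} — 7 in total.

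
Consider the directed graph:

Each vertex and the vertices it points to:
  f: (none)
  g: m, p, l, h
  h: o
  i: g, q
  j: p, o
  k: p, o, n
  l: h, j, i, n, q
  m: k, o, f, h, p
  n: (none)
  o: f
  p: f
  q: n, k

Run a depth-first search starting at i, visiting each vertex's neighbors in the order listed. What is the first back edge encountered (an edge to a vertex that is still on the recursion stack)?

DFS from i (visiting each vertex's neighbors in the order listed); mark gray on enter, black on exit:
i gray
  g gray
    m gray
      k gray
        p gray
          f gray
          f black
        p black
        o gray
          o→f: f black — skip
        o black
        n gray
        n black
      k black
      m→o: o black — skip
      m→f: f black — skip
      h gray
        h→o: o black — skip
      h black
      m→p: p black — skip
    m black
    g→p: p black — skip
    l gray
      l→h: h black — skip
      j gray
        j→p: p black — skip
        j→o: o black — skip
      j black
      l→i: i is gray → back edge
First back edge: l → i.

l→i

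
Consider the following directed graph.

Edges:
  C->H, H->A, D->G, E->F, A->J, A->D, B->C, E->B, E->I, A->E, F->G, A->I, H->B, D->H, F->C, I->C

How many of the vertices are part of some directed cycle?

A vertex is on a directed cycle iff it belongs to a strongly connected component of size ≥ 2 (or has a self-loop).
The vertices on cycles are {A, B, C, D, E, F, H, I} — 8 in total.

8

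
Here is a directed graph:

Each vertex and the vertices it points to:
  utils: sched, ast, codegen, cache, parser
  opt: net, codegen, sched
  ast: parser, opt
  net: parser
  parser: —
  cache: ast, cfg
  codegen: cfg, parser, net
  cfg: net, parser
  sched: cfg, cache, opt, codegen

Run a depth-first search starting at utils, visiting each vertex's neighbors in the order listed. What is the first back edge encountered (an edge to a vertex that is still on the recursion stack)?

DFS from utils (visiting each vertex's neighbors in the order listed); mark gray on enter, black on exit:
utils gray
  sched gray
    cfg gray
      net gray
        parser gray
        parser black
      net black
      cfg→parser: parser black — skip
    cfg black
    cache gray
      ast gray
        ast→parser: parser black — skip
        opt gray
          opt→net: net black — skip
          codegen gray
            codegen→cfg: cfg black — skip
            codegen→parser: parser black — skip
            codegen→net: net black — skip
          codegen black
          opt→sched: sched is gray → back edge
First back edge: opt → sched.

opt->sched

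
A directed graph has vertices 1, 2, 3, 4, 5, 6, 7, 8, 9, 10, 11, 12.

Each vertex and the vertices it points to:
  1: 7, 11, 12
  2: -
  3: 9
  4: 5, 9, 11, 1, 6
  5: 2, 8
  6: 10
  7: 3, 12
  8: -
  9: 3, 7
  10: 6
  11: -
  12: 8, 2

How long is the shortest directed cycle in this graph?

For each vertex v, BFS finds the shortest path from v back to v.
The shortest such closed walk is 9 → 3 → 9, length 2.

2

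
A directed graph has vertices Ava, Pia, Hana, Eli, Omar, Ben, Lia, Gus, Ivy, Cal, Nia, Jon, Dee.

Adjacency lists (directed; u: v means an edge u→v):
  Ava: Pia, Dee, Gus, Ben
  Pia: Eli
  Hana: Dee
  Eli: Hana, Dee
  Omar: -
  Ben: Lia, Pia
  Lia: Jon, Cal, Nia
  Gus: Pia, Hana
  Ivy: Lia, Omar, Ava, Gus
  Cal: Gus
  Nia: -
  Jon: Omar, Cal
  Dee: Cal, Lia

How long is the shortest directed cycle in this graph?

For each vertex v, BFS finds the shortest path from v back to v.
The shortest such closed walk is Gus → Hana → Dee → Cal → Gus, length 4.

4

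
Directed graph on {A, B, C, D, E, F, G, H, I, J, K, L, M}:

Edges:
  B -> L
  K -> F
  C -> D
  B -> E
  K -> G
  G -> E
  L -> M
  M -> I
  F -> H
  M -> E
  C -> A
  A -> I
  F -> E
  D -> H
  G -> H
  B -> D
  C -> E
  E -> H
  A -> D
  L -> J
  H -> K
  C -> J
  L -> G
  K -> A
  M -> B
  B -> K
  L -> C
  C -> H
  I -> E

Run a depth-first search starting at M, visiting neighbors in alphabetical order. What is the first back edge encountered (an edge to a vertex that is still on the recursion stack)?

DFS from M (visiting neighbors in alphabetical order); mark gray on enter, black on exit:
M gray
  B gray
    D gray
      H gray
        K gray
          A gray
            A→D: D is gray → back edge
First back edge: A → D.

A→D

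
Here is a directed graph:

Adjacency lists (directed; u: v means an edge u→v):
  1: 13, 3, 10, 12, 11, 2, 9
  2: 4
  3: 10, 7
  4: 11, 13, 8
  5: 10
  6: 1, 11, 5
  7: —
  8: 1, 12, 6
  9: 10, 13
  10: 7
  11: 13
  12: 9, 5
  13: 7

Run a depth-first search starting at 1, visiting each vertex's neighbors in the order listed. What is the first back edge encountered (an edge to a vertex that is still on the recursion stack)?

DFS from 1 (visiting each vertex's neighbors in the order listed); mark gray on enter, black on exit:
1 gray
  13 gray
    7 gray
    7 black
  13 black
  3 gray
    10 gray
      10→7: 7 black — skip
    10 black
    3→7: 7 black — skip
  3 black
  1→10: 10 black — skip
  12 gray
    9 gray
      9→10: 10 black — skip
      9→13: 13 black — skip
    9 black
    5 gray
      5→10: 10 black — skip
    5 black
  12 black
  11 gray
    11→13: 13 black — skip
  11 black
  2 gray
    4 gray
      4→11: 11 black — skip
      4→13: 13 black — skip
      8 gray
        8→1: 1 is gray → back edge
First back edge: 8 → 1.

8→1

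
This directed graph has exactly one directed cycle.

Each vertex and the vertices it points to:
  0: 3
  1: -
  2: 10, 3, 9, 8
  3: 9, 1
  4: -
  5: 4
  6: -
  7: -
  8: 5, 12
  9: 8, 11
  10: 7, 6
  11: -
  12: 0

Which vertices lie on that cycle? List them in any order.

0, 3, 8, 9, 12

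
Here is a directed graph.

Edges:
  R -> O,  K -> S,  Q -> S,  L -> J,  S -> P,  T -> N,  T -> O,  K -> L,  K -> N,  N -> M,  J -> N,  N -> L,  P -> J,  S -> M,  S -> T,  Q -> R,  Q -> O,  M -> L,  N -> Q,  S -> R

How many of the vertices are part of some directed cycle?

A vertex is on a directed cycle iff it belongs to a strongly connected component of size ≥ 2 (or has a self-loop).
The vertices on cycles are {J, L, M, N, P, Q, S, T} — 8 in total.

8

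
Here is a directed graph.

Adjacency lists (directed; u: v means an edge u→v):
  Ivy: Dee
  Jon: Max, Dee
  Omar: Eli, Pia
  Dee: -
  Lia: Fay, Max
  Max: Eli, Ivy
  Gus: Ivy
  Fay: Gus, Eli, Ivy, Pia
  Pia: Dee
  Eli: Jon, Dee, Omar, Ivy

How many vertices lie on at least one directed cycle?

4

A vertex is on a directed cycle iff it belongs to a strongly connected component of size ≥ 2 (or has a self-loop).
The vertices on cycles are {Eli, Jon, Max, Omar} — 4 in total.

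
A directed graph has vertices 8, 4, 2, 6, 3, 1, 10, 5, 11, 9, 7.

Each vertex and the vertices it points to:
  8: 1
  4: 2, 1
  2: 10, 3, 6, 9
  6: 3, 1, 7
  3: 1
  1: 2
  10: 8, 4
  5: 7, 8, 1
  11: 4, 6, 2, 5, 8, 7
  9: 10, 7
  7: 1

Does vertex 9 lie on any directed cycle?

9 is on a cycle iff 9 can reach itself via ≥1 edge.
9 → 10 → 4 → 2 → 9 — yes.

Yes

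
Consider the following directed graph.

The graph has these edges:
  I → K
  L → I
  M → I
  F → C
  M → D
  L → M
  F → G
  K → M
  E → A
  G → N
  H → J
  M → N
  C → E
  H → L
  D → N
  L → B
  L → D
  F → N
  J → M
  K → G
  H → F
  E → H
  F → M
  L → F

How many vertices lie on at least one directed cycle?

8

A vertex is on a directed cycle iff it belongs to a strongly connected component of size ≥ 2 (or has a self-loop).
The vertices on cycles are {C, E, F, H, I, K, L, M} — 8 in total.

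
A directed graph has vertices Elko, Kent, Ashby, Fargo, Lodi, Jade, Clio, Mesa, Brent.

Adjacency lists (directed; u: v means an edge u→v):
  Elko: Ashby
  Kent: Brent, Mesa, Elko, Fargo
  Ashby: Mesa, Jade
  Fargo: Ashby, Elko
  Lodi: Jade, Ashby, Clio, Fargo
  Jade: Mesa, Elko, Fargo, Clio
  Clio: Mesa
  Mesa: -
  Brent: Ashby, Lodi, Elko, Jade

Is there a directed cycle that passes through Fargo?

Yes

Fargo is on a cycle iff Fargo can reach itself via ≥1 edge.
Fargo → Ashby → Jade → Fargo — yes.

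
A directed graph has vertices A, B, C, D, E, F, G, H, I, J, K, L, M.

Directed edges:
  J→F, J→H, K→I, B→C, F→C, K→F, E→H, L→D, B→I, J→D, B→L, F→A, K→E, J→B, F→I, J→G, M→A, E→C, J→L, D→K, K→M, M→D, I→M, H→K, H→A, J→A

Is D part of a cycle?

D is on a cycle iff D can reach itself via ≥1 edge.
D → K → M → D — yes.

Yes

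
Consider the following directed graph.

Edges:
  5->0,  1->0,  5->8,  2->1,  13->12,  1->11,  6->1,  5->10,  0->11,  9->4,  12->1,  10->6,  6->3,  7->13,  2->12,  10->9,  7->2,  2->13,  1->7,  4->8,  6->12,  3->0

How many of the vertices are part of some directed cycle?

5

A vertex is on a directed cycle iff it belongs to a strongly connected component of size ≥ 2 (or has a self-loop).
The vertices on cycles are {1, 2, 7, 12, 13} — 5 in total.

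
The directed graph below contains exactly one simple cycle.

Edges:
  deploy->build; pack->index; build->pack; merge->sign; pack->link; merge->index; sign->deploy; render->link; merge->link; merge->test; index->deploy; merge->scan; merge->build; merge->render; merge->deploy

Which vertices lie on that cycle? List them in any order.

pack, build, index, deploy

DFS with gray/black marking from build:
build gray
  pack gray
    index gray
      deploy gray
        deploy→build: build is gray → back edge
Back edge closes the cycle build → pack → index → deploy → build; its vertices are {pack, build, index, deploy}.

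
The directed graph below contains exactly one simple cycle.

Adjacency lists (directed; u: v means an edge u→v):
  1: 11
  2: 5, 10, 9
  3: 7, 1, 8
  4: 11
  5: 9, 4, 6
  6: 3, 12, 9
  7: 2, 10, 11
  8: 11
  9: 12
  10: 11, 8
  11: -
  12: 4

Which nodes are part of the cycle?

2, 3, 5, 6, 7

DFS with gray/black marking from 7:
7 gray
  2 gray
    5 gray
      9 gray
        12 gray
          4 gray
            11 gray
            11 black
          4 black
        12 black
      9 black
      5→4: 4 black — skip
      6 gray
        3 gray
          3→7: 7 is gray → back edge
Back edge closes the cycle 7 → 2 → 5 → 6 → 3 → 7; its vertices are {2, 3, 5, 6, 7}.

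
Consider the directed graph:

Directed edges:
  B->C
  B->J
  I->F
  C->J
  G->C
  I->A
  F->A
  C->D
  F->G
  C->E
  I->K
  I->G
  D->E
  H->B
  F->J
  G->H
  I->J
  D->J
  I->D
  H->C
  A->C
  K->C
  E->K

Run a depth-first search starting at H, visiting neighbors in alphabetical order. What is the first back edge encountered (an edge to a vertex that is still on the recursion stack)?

DFS from H (visiting neighbors in alphabetical order); mark gray on enter, black on exit:
H gray
  B gray
    C gray
      D gray
        E gray
          K gray
            K→C: C is gray → back edge
First back edge: K → C.

K->C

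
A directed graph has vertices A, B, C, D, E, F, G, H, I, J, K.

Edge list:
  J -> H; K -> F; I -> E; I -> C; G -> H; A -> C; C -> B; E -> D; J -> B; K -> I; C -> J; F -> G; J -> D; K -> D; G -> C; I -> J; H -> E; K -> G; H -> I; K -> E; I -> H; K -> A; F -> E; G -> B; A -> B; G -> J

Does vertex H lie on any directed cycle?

Yes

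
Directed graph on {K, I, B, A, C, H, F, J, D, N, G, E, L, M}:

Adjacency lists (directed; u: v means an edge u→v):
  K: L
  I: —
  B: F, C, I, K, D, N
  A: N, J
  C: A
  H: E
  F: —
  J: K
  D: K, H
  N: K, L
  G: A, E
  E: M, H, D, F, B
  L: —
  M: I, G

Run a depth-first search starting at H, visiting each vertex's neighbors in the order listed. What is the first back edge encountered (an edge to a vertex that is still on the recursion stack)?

G→E

DFS from H (visiting each vertex's neighbors in the order listed); mark gray on enter, black on exit:
H gray
  E gray
    M gray
      I gray
      I black
      G gray
        A gray
          N gray
            K gray
              L gray
              L black
            K black
            N→L: L black — skip
          N black
          J gray
            J→K: K black — skip
          J black
        A black
        G→E: E is gray → back edge
First back edge: G → E.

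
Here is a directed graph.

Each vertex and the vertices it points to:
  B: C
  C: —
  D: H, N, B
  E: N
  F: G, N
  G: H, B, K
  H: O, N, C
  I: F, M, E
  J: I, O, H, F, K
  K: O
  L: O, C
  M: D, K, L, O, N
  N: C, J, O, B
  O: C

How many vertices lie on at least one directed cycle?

A vertex is on a directed cycle iff it belongs to a strongly connected component of size ≥ 2 (or has a self-loop).
The vertices on cycles are {D, E, F, G, H, I, J, M, N} — 9 in total.

9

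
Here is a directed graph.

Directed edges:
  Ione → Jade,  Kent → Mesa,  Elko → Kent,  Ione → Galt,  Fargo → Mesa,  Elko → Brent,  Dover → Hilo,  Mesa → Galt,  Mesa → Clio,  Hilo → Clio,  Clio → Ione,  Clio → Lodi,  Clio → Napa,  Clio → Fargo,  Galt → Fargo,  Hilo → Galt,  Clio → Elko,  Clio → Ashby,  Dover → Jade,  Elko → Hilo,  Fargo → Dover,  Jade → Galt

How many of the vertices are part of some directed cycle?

10

A vertex is on a directed cycle iff it belongs to a strongly connected component of size ≥ 2 (or has a self-loop).
The vertices on cycles are {Clio, Elko, Galt, Hilo, Ione, Jade, Kent, Mesa, Dover, Fargo} — 10 in total.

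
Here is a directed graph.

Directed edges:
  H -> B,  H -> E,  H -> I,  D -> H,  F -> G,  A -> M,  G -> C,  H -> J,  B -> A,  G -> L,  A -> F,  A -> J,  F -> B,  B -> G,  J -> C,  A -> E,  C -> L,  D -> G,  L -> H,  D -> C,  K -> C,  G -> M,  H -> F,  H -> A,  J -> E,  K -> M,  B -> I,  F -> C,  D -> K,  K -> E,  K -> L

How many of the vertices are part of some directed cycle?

A vertex is on a directed cycle iff it belongs to a strongly connected component of size ≥ 2 (or has a self-loop).
The vertices on cycles are {A, B, C, F, G, H, J, L} — 8 in total.

8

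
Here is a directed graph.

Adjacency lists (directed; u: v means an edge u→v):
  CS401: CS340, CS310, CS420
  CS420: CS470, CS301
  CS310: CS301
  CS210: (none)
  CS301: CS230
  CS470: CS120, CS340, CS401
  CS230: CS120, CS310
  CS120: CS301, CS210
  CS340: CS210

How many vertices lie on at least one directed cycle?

7

A vertex is on a directed cycle iff it belongs to a strongly connected component of size ≥ 2 (or has a self-loop).
The vertices on cycles are {CS120, CS230, CS301, CS310, CS401, CS420, CS470} — 7 in total.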